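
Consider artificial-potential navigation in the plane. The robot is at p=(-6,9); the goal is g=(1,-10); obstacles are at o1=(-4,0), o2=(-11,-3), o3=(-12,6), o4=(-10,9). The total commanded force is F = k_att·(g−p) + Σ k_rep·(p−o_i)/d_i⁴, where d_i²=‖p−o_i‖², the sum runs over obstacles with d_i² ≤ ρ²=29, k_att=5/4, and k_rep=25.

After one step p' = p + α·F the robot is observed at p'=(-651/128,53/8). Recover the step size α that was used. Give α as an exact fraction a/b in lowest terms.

α = 1/10

F_att = 5/4·(g−p) = 5/4·(7,-19) = (8.7500,-23.7500)
o1: d²=85 > ρ²=29 → inactive
o2: d²=169 > ρ²=29 → inactive
o3: d²=45 > ρ²=29 → inactive
o4: d²=16 ≤ ρ²=29; F_rep = 25·(4,0)/16² = (0.3906,0.0000)
F = F_att + ΣF_rep = (9.1406,-23.7500)
Δp = p'−p = (0.9141,-2.3750); α = Δx/Fx = (117/128) / (585/64) = 1/10
check: Δy/Fy = (-19/8) / (-95/4) = 1/10 ✓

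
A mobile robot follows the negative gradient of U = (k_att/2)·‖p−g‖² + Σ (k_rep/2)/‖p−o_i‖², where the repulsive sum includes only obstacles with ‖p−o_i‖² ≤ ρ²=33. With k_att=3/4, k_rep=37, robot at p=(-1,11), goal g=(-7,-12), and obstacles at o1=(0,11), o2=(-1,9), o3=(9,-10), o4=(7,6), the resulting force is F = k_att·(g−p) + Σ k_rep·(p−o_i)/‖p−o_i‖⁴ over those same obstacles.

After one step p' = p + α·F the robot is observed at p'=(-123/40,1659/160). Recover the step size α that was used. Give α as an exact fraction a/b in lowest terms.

F_att = 3/4·(g−p) = 3/4·(-6,-23) = (-4.5000,-17.2500)
o1: d²=1 ≤ ρ²=33; F_rep = 37·(-1,0)/1² = (-37.0000,0.0000)
o2: d²=4 ≤ ρ²=33; F_rep = 37·(0,2)/4² = (0.0000,4.6250)
o3: d²=541 > ρ²=33 → inactive
o4: d²=89 > ρ²=33 → inactive
F = F_att + ΣF_rep = (-41.5000,-12.6250)
Δp = p'−p = (-2.0750,-0.6312); α = Δx/Fx = (-83/40) / (-83/2) = 1/20
check: Δy/Fy = (-101/160) / (-101/8) = 1/20 ✓

α = 1/20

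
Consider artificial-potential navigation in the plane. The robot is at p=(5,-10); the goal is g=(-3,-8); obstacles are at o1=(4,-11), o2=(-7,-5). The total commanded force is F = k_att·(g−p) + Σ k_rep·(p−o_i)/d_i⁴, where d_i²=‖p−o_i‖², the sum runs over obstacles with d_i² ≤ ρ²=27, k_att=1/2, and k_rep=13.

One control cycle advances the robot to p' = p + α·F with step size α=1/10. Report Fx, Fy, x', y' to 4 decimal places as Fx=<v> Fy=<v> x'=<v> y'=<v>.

F_att = 1/2·(g−p) = 1/2·(-8,2) = (-4.0000,1.0000)
o1: d²=2 ≤ ρ²=27; F_rep = 13·(1,1)/2² = (3.2500,3.2500)
o2: d²=169 > ρ²=27 → inactive
F = F_att + ΣF_rep = (-0.7500,4.2500)
p' = p + 1/10·F = (4.9250,-9.5750)

Fx=-0.7500 Fy=4.2500 x'=4.9250 y'=-9.5750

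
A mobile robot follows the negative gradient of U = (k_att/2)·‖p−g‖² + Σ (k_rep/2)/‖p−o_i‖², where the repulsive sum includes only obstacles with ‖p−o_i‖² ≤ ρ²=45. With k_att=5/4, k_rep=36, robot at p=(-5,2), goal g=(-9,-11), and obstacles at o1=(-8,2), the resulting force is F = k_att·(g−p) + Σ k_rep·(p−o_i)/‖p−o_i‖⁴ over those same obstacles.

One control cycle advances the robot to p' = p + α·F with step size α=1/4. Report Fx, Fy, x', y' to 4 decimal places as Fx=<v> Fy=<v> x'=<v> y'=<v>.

F_att = 5/4·(g−p) = 5/4·(-4,-13) = (-5.0000,-16.2500)
o1: d²=9 ≤ ρ²=45; F_rep = 36·(3,0)/9² = (1.3333,0.0000)
F = F_att + ΣF_rep = (-3.6667,-16.2500)
p' = p + 1/4·F = (-5.9167,-2.0625)

Fx=-3.6667 Fy=-16.2500 x'=-5.9167 y'=-2.0625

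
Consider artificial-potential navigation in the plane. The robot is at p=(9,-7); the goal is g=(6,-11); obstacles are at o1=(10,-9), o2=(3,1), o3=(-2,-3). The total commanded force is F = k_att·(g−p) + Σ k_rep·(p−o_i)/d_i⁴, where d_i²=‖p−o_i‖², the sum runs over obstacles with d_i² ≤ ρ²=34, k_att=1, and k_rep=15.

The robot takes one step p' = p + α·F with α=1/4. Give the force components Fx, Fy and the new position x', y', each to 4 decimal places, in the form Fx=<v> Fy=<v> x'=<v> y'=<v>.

Fx=-3.6000 Fy=-2.8000 x'=8.1000 y'=-7.7000

F_att = 1·(g−p) = 1·(-3,-4) = (-3.0000,-4.0000)
o1: d²=5 ≤ ρ²=34; F_rep = 15·(-1,2)/5² = (-0.6000,1.2000)
o2: d²=100 > ρ²=34 → inactive
o3: d²=137 > ρ²=34 → inactive
F = F_att + ΣF_rep = (-3.6000,-2.8000)
p' = p + 1/4·F = (8.1000,-7.7000)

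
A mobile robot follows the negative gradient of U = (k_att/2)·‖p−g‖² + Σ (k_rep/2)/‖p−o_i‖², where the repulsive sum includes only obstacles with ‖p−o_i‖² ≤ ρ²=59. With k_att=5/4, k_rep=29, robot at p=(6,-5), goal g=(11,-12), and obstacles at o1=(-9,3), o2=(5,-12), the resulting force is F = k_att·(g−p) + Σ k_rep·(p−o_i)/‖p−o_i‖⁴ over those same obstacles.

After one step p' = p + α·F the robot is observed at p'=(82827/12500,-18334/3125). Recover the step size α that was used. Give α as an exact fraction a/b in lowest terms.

F_att = 5/4·(g−p) = 5/4·(5,-7) = (6.2500,-8.7500)
o1: d²=289 > ρ²=59 → inactive
o2: d²=50 ≤ ρ²=59; F_rep = 29·(1,7)/50² = (0.0116,0.0812)
F = F_att + ΣF_rep = (6.2616,-8.6688)
Δp = p'−p = (0.6262,-0.8669); α = Δx/Fx = (7827/12500) / (7827/1250) = 1/10
check: Δy/Fy = (-2709/3125) / (-5418/625) = 1/10 ✓

α = 1/10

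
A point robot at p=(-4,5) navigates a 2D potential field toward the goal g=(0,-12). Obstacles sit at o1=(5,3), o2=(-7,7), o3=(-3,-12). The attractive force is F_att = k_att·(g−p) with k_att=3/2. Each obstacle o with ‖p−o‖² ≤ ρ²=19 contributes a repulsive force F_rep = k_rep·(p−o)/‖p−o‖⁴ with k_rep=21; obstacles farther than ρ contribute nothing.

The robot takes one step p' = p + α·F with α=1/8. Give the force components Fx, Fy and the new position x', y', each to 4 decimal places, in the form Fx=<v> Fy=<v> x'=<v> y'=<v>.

F_att = 3/2·(g−p) = 3/2·(4,-17) = (6.0000,-25.5000)
o1: d²=85 > ρ²=19 → inactive
o2: d²=13 ≤ ρ²=19; F_rep = 21·(3,-2)/13² = (0.3728,-0.2485)
o3: d²=290 > ρ²=19 → inactive
F = F_att + ΣF_rep = (6.3728,-25.7485)
p' = p + 1/8·F = (-3.2034,1.7814)

Fx=6.3728 Fy=-25.7485 x'=-3.2034 y'=1.7814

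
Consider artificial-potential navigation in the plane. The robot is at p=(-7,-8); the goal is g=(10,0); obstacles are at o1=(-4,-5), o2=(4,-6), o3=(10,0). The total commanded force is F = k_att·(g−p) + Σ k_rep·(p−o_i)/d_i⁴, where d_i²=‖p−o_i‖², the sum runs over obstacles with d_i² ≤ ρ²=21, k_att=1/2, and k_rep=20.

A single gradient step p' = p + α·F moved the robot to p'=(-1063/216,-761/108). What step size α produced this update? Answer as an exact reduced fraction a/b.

F_att = 1/2·(g−p) = 1/2·(17,8) = (8.5000,4.0000)
o1: d²=18 ≤ ρ²=21; F_rep = 20·(-3,-3)/18² = (-0.1852,-0.1852)
o2: d²=125 > ρ²=21 → inactive
o3: d²=353 > ρ²=21 → inactive
F = F_att + ΣF_rep = (8.3148,3.8148)
Δp = p'−p = (2.0787,0.9537); α = Δx/Fx = (449/216) / (449/54) = 1/4
check: Δy/Fy = (103/108) / (103/27) = 1/4 ✓

α = 1/4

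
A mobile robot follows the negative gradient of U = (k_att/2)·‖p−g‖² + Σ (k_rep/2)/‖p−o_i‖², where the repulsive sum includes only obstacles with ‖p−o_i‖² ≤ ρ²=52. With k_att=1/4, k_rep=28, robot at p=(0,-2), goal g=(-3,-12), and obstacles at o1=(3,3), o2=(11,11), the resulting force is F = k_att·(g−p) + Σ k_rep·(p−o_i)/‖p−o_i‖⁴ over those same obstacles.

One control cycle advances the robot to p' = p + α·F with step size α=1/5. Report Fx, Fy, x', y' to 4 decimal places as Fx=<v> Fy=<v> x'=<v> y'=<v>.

Fx=-0.8227 Fy=-2.6211 x'=-0.1645 y'=-2.5242

F_att = 1/4·(g−p) = 1/4·(-3,-10) = (-0.7500,-2.5000)
o1: d²=34 ≤ ρ²=52; F_rep = 28·(-3,-5)/34² = (-0.0727,-0.1211)
o2: d²=290 > ρ²=52 → inactive
F = F_att + ΣF_rep = (-0.8227,-2.6211)
p' = p + 1/5·F = (-0.1645,-2.5242)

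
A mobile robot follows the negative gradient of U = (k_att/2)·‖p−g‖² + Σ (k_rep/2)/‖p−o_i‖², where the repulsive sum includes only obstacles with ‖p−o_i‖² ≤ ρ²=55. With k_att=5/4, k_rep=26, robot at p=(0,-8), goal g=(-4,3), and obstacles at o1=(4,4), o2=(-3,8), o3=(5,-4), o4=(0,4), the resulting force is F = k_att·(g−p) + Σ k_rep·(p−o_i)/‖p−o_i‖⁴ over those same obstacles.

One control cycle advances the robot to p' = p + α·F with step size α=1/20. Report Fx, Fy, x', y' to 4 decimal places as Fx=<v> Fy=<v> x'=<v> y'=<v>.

Fx=-5.0773 Fy=13.6881 x'=-0.2539 y'=-7.3156

F_att = 5/4·(g−p) = 5/4·(-4,11) = (-5.0000,13.7500)
o1: d²=160 > ρ²=55 → inactive
o2: d²=265 > ρ²=55 → inactive
o3: d²=41 ≤ ρ²=55; F_rep = 26·(-5,-4)/41² = (-0.0773,-0.0619)
o4: d²=144 > ρ²=55 → inactive
F = F_att + ΣF_rep = (-5.0773,13.6881)
p' = p + 1/20·F = (-0.2539,-7.3156)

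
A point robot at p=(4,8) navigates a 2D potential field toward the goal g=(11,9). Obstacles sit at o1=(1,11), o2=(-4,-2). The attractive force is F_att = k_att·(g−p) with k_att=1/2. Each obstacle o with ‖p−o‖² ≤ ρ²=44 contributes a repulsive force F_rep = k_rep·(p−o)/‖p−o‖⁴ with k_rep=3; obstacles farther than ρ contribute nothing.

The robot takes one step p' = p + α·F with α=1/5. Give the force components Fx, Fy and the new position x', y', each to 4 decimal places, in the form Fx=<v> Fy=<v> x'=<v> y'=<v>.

F_att = 1/2·(g−p) = 1/2·(7,1) = (3.5000,0.5000)
o1: d²=18 ≤ ρ²=44; F_rep = 3·(3,-3)/18² = (0.0278,-0.0278)
o2: d²=164 > ρ²=44 → inactive
F = F_att + ΣF_rep = (3.5278,0.4722)
p' = p + 1/5·F = (4.7056,8.0944)

Fx=3.5278 Fy=0.4722 x'=4.7056 y'=8.0944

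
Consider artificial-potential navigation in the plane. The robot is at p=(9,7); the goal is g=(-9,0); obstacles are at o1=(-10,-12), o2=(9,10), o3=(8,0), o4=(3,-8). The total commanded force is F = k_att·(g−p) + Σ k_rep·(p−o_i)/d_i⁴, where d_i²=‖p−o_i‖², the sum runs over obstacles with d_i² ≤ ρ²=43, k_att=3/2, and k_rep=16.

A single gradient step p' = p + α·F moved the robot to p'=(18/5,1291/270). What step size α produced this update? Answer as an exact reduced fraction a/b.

α = 1/5

F_att = 3/2·(g−p) = 3/2·(-18,-7) = (-27.0000,-10.5000)
o1: d²=722 > ρ²=43 → inactive
o2: d²=9 ≤ ρ²=43; F_rep = 16·(0,-3)/9² = (0.0000,-0.5926)
o3: d²=50 > ρ²=43 → inactive
o4: d²=261 > ρ²=43 → inactive
F = F_att + ΣF_rep = (-27.0000,-11.0926)
Δp = p'−p = (-5.4000,-2.2185); α = Δx/Fx = (-27/5) / (-27) = 1/5
check: Δy/Fy = (-599/270) / (-599/54) = 1/5 ✓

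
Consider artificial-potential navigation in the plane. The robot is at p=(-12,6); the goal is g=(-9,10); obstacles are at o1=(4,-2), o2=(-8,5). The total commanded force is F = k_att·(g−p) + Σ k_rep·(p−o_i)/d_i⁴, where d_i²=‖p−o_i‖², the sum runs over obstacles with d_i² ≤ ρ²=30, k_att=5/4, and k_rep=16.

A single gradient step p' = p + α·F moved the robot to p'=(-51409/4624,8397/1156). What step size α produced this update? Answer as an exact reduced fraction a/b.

α = 1/4

F_att = 5/4·(g−p) = 5/4·(3,4) = (3.7500,5.0000)
o1: d²=320 > ρ²=30 → inactive
o2: d²=17 ≤ ρ²=30; F_rep = 16·(-4,1)/17² = (-0.2215,0.0554)
F = F_att + ΣF_rep = (3.5285,5.0554)
Δp = p'−p = (0.8821,1.2638); α = Δx/Fx = (4079/4624) / (4079/1156) = 1/4
check: Δy/Fy = (1461/1156) / (1461/289) = 1/4 ✓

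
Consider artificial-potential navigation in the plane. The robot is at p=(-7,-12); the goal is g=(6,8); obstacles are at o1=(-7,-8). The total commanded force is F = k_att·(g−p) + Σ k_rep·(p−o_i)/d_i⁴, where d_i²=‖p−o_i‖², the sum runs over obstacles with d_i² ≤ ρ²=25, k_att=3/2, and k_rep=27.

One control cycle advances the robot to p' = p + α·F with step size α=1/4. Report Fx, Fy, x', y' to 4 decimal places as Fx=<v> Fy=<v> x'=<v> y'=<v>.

F_att = 3/2·(g−p) = 3/2·(13,20) = (19.5000,30.0000)
o1: d²=16 ≤ ρ²=25; F_rep = 27·(0,-4)/16² = (0.0000,-0.4219)
F = F_att + ΣF_rep = (19.5000,29.5781)
p' = p + 1/4·F = (-2.1250,-4.6055)

Fx=19.5000 Fy=29.5781 x'=-2.1250 y'=-4.6055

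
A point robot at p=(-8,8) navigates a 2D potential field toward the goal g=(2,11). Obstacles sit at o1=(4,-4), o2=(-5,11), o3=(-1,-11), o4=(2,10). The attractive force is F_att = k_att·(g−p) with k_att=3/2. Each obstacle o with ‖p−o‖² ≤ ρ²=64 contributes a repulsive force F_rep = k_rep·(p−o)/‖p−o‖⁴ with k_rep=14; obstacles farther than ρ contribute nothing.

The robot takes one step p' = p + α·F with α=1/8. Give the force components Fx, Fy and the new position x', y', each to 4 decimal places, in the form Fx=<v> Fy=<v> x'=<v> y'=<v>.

Fx=14.8704 Fy=4.3704 x'=-6.1412 y'=8.5463

F_att = 3/2·(g−p) = 3/2·(10,3) = (15.0000,4.5000)
o1: d²=288 > ρ²=64 → inactive
o2: d²=18 ≤ ρ²=64; F_rep = 14·(-3,-3)/18² = (-0.1296,-0.1296)
o3: d²=410 > ρ²=64 → inactive
o4: d²=104 > ρ²=64 → inactive
F = F_att + ΣF_rep = (14.8704,4.3704)
p' = p + 1/8·F = (-6.1412,8.5463)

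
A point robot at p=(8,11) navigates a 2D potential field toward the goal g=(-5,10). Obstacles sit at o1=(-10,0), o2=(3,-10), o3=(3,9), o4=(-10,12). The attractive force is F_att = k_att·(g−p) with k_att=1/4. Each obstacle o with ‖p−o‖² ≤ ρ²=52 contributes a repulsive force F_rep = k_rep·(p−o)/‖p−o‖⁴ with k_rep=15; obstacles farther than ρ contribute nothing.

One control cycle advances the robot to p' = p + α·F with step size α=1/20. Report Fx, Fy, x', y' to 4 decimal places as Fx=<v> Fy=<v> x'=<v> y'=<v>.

Fx=-3.1608 Fy=-0.2143 x'=7.8420 y'=10.9893

F_att = 1/4·(g−p) = 1/4·(-13,-1) = (-3.2500,-0.2500)
o1: d²=445 > ρ²=52 → inactive
o2: d²=466 > ρ²=52 → inactive
o3: d²=29 ≤ ρ²=52; F_rep = 15·(5,2)/29² = (0.0892,0.0357)
o4: d²=325 > ρ²=52 → inactive
F = F_att + ΣF_rep = (-3.1608,-0.2143)
p' = p + 1/20·F = (7.8420,10.9893)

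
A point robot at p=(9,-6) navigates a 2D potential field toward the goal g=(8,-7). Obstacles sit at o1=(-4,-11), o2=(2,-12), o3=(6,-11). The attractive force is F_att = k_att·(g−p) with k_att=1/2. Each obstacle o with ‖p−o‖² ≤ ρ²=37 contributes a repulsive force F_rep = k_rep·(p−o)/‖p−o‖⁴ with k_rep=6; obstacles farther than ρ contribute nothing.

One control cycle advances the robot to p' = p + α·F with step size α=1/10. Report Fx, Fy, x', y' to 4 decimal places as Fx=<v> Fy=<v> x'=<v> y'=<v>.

F_att = 1/2·(g−p) = 1/2·(-1,-1) = (-0.5000,-0.5000)
o1: d²=194 > ρ²=37 → inactive
o2: d²=85 > ρ²=37 → inactive
o3: d²=34 ≤ ρ²=37; F_rep = 6·(3,5)/34² = (0.0156,0.0260)
F = F_att + ΣF_rep = (-0.4844,-0.4740)
p' = p + 1/10·F = (8.9516,-6.0474)

Fx=-0.4844 Fy=-0.4740 x'=8.9516 y'=-6.0474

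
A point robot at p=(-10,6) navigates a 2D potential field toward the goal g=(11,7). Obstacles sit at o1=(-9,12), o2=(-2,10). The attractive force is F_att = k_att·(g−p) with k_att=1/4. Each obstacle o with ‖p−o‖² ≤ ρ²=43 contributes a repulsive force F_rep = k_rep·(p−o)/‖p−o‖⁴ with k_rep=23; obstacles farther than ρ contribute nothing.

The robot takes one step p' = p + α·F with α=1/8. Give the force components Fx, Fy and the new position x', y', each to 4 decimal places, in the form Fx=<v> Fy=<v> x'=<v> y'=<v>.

F_att = 1/4·(g−p) = 1/4·(21,1) = (5.2500,0.2500)
o1: d²=37 ≤ ρ²=43; F_rep = 23·(-1,-6)/37² = (-0.0168,-0.1008)
o2: d²=80 > ρ²=43 → inactive
F = F_att + ΣF_rep = (5.2332,0.1492)
p' = p + 1/8·F = (-9.3459,6.0186)

Fx=5.2332 Fy=0.1492 x'=-9.3459 y'=6.0186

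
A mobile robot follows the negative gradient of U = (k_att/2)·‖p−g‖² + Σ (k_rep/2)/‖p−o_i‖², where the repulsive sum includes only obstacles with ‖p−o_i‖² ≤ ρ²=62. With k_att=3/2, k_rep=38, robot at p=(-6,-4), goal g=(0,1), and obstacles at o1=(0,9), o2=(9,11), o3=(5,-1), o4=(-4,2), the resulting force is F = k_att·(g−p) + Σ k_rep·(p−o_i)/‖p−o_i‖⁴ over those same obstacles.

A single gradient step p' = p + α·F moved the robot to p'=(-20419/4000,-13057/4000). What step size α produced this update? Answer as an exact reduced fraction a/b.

α = 1/10

F_att = 3/2·(g−p) = 3/2·(6,5) = (9.0000,7.5000)
o1: d²=205 > ρ²=62 → inactive
o2: d²=450 > ρ²=62 → inactive
o3: d²=130 > ρ²=62 → inactive
o4: d²=40 ≤ ρ²=62; F_rep = 38·(-2,-6)/40² = (-0.0475,-0.1425)
F = F_att + ΣF_rep = (8.9525,7.3575)
Δp = p'−p = (0.8952,0.7358); α = Δx/Fx = (3581/4000) / (3581/400) = 1/10
check: Δy/Fy = (2943/4000) / (2943/400) = 1/10 ✓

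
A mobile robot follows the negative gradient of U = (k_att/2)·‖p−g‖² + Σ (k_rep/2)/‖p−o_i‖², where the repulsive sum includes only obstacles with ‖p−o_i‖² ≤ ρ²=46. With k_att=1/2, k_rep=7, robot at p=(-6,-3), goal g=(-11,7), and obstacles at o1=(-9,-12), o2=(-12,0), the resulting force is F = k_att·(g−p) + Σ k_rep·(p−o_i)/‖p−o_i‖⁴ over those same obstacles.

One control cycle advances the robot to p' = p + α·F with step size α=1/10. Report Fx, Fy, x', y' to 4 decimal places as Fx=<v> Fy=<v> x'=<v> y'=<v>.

F_att = 1/2·(g−p) = 1/2·(-5,10) = (-2.5000,5.0000)
o1: d²=90 > ρ²=46 → inactive
o2: d²=45 ≤ ρ²=46; F_rep = 7·(6,-3)/45² = (0.0207,-0.0104)
F = F_att + ΣF_rep = (-2.4793,4.9896)
p' = p + 1/10·F = (-6.2479,-2.5010)

Fx=-2.4793 Fy=4.9896 x'=-6.2479 y'=-2.5010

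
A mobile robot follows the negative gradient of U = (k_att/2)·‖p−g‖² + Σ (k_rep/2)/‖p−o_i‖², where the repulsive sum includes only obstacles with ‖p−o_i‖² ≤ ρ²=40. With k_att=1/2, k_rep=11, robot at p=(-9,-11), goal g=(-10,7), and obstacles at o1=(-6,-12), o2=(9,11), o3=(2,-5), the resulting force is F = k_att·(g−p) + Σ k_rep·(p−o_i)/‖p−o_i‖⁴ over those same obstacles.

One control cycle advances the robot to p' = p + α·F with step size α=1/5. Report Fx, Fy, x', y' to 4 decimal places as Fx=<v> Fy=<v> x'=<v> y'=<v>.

Fx=-0.8300 Fy=9.1100 x'=-9.1660 y'=-9.1780

F_att = 1/2·(g−p) = 1/2·(-1,18) = (-0.5000,9.0000)
o1: d²=10 ≤ ρ²=40; F_rep = 11·(-3,1)/10² = (-0.3300,0.1100)
o2: d²=808 > ρ²=40 → inactive
o3: d²=157 > ρ²=40 → inactive
F = F_att + ΣF_rep = (-0.8300,9.1100)
p' = p + 1/5·F = (-9.1660,-9.1780)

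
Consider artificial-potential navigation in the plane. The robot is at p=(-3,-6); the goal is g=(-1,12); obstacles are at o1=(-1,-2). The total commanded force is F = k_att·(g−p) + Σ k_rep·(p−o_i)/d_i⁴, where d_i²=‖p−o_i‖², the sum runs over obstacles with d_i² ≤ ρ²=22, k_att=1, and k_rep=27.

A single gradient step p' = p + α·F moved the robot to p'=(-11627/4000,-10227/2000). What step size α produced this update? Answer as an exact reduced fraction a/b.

α = 1/20

F_att = 1·(g−p) = 1·(2,18) = (2.0000,18.0000)
o1: d²=20 ≤ ρ²=22; F_rep = 27·(-2,-4)/20² = (-0.1350,-0.2700)
F = F_att + ΣF_rep = (1.8650,17.7300)
Δp = p'−p = (0.0932,0.8865); α = Δx/Fx = (373/4000) / (373/200) = 1/20
check: Δy/Fy = (1773/2000) / (1773/100) = 1/20 ✓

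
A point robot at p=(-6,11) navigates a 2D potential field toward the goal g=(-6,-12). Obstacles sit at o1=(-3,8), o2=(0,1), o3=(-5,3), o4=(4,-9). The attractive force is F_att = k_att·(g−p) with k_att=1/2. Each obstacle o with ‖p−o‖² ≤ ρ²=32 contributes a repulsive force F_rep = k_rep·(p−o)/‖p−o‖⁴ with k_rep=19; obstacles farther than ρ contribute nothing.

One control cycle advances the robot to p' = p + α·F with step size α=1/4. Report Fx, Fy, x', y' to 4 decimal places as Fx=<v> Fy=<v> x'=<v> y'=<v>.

Fx=-0.1759 Fy=-11.3241 x'=-6.0440 y'=8.1690

F_att = 1/2·(g−p) = 1/2·(0,-23) = (0.0000,-11.5000)
o1: d²=18 ≤ ρ²=32; F_rep = 19·(-3,3)/18² = (-0.1759,0.1759)
o2: d²=136 > ρ²=32 → inactive
o3: d²=65 > ρ²=32 → inactive
o4: d²=500 > ρ²=32 → inactive
F = F_att + ΣF_rep = (-0.1759,-11.3241)
p' = p + 1/4·F = (-6.0440,8.1690)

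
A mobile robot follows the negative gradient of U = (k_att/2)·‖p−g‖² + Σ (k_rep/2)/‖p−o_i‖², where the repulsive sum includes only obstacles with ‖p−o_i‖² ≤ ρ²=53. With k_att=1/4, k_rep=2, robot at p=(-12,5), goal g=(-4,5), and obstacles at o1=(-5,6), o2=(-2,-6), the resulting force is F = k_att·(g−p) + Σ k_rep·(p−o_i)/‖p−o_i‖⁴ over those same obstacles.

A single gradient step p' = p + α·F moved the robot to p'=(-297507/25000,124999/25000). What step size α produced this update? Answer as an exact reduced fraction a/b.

F_att = 1/4·(g−p) = 1/4·(8,0) = (2.0000,0.0000)
o1: d²=50 ≤ ρ²=53; F_rep = 2·(-7,-1)/50² = (-0.0056,-0.0008)
o2: d²=221 > ρ²=53 → inactive
F = F_att + ΣF_rep = (1.9944,-0.0008)
Δp = p'−p = (0.0997,-0.0000); α = Δx/Fx = (2493/25000) / (2493/1250) = 1/20
check: Δy/Fy = (-1/25000) / (-1/1250) = 1/20 ✓

α = 1/20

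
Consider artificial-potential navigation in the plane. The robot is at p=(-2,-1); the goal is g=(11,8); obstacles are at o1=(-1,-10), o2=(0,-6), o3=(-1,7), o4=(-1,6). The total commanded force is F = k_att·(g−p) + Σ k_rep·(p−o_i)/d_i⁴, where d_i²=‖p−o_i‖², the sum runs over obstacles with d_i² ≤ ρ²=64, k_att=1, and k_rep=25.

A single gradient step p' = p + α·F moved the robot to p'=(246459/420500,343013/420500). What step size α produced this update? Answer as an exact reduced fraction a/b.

α = 1/5

F_att = 1·(g−p) = 1·(13,9) = (13.0000,9.0000)
o1: d²=82 > ρ²=64 → inactive
o2: d²=29 ≤ ρ²=64; F_rep = 25·(-2,5)/29² = (-0.0595,0.1486)
o3: d²=65 > ρ²=64 → inactive
o4: d²=50 ≤ ρ²=64; F_rep = 25·(-1,-7)/50² = (-0.0100,-0.0700)
F = F_att + ΣF_rep = (12.9305,9.0786)
Δp = p'−p = (2.5861,1.8157); α = Δx/Fx = (1087459/420500) / (1087459/84100) = 1/5
check: Δy/Fy = (763513/420500) / (763513/84100) = 1/5 ✓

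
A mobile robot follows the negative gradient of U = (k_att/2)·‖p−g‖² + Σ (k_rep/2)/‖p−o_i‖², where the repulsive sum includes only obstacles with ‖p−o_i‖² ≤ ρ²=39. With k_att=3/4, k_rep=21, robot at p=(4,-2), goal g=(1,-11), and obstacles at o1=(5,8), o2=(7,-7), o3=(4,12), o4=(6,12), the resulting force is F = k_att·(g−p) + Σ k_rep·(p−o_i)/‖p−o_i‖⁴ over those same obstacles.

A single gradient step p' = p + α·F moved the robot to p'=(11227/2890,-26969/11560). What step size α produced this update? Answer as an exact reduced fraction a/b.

α = 1/20

F_att = 3/4·(g−p) = 3/4·(-3,-9) = (-2.2500,-6.7500)
o1: d²=101 > ρ²=39 → inactive
o2: d²=34 ≤ ρ²=39; F_rep = 21·(-3,5)/34² = (-0.0545,0.0908)
o3: d²=196 > ρ²=39 → inactive
o4: d²=200 > ρ²=39 → inactive
F = F_att + ΣF_rep = (-2.3045,-6.6592)
Δp = p'−p = (-0.1152,-0.3330); α = Δx/Fx = (-333/2890) / (-666/289) = 1/20
check: Δy/Fy = (-3849/11560) / (-3849/578) = 1/20 ✓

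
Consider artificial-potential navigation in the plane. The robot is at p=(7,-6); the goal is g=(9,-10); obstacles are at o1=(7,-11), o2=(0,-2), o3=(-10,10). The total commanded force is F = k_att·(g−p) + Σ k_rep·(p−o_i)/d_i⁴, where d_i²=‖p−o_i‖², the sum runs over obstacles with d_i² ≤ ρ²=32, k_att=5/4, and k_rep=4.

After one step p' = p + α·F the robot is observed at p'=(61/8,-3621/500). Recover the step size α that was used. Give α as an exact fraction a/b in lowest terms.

F_att = 5/4·(g−p) = 5/4·(2,-4) = (2.5000,-5.0000)
o1: d²=25 ≤ ρ²=32; F_rep = 4·(0,5)/25² = (0.0000,0.0320)
o2: d²=65 > ρ²=32 → inactive
o3: d²=545 > ρ²=32 → inactive
F = F_att + ΣF_rep = (2.5000,-4.9680)
Δp = p'−p = (0.6250,-1.2420); α = Δx/Fx = (5/8) / (5/2) = 1/4
check: Δy/Fy = (-621/500) / (-621/125) = 1/4 ✓

α = 1/4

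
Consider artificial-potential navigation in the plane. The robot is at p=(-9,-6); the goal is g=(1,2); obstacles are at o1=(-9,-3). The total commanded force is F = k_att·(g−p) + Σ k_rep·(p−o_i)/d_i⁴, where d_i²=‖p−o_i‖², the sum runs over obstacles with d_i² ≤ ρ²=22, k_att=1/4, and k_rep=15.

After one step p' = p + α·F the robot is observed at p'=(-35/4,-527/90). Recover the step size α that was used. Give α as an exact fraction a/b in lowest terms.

α = 1/10

F_att = 1/4·(g−p) = 1/4·(10,8) = (2.5000,2.0000)
o1: d²=9 ≤ ρ²=22; F_rep = 15·(0,-3)/9² = (0.0000,-0.5556)
F = F_att + ΣF_rep = (2.5000,1.4444)
Δp = p'−p = (0.2500,0.1444); α = Δx/Fx = (1/4) / (5/2) = 1/10
check: Δy/Fy = (13/90) / (13/9) = 1/10 ✓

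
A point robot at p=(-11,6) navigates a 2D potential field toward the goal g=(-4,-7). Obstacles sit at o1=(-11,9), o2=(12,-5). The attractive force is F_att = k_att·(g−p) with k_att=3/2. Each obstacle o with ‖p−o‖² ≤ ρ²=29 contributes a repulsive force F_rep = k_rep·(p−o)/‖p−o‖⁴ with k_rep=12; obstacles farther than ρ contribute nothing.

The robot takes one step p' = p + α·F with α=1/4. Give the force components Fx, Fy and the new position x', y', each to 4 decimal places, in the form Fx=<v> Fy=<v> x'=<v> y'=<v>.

Fx=10.5000 Fy=-19.9444 x'=-8.3750 y'=1.0139

F_att = 3/2·(g−p) = 3/2·(7,-13) = (10.5000,-19.5000)
o1: d²=9 ≤ ρ²=29; F_rep = 12·(0,-3)/9² = (0.0000,-0.4444)
o2: d²=650 > ρ²=29 → inactive
F = F_att + ΣF_rep = (10.5000,-19.9444)
p' = p + 1/4·F = (-8.3750,1.0139)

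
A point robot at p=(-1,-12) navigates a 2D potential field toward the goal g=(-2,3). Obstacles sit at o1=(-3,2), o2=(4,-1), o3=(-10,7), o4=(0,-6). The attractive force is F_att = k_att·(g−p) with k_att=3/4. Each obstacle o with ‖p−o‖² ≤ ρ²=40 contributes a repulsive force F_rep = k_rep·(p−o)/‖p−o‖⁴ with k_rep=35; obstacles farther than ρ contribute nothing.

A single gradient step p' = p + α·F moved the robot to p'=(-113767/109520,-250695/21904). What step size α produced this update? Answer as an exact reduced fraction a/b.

α = 1/20

F_att = 3/4·(g−p) = 3/4·(-1,15) = (-0.7500,11.2500)
o1: d²=200 > ρ²=40 → inactive
o2: d²=146 > ρ²=40 → inactive
o3: d²=442 > ρ²=40 → inactive
o4: d²=37 ≤ ρ²=40; F_rep = 35·(-1,-6)/37² = (-0.0256,-0.1534)
F = F_att + ΣF_rep = (-0.7756,11.0966)
Δp = p'−p = (-0.0388,0.5548); α = Δx/Fx = (-4247/109520) / (-4247/5476) = 1/20
check: Δy/Fy = (12153/21904) / (60765/5476) = 1/20 ✓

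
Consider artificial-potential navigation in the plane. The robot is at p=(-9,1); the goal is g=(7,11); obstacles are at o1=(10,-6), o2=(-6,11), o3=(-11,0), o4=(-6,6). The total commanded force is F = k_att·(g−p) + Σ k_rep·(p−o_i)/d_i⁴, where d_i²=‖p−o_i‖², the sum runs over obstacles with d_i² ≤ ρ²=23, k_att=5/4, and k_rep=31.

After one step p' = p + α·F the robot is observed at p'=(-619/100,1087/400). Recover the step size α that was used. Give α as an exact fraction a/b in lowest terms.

α = 1/8

F_att = 5/4·(g−p) = 5/4·(16,10) = (20.0000,12.5000)
o1: d²=410 > ρ²=23 → inactive
o2: d²=109 > ρ²=23 → inactive
o3: d²=5 ≤ ρ²=23; F_rep = 31·(2,1)/5² = (2.4800,1.2400)
o4: d²=34 > ρ²=23 → inactive
F = F_att + ΣF_rep = (22.4800,13.7400)
Δp = p'−p = (2.8100,1.7175); α = Δx/Fx = (281/100) / (562/25) = 1/8
check: Δy/Fy = (687/400) / (687/50) = 1/8 ✓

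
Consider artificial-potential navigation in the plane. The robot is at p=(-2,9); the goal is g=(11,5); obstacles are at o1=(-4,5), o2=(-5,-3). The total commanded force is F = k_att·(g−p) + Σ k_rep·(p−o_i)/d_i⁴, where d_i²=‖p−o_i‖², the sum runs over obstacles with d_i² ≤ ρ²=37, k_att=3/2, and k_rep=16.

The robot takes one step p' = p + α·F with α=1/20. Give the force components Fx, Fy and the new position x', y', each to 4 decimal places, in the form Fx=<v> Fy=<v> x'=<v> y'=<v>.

Fx=19.5800 Fy=-5.8400 x'=-1.0210 y'=8.7080

F_att = 3/2·(g−p) = 3/2·(13,-4) = (19.5000,-6.0000)
o1: d²=20 ≤ ρ²=37; F_rep = 16·(2,4)/20² = (0.0800,0.1600)
o2: d²=153 > ρ²=37 → inactive
F = F_att + ΣF_rep = (19.5800,-5.8400)
p' = p + 1/20·F = (-1.0210,8.7080)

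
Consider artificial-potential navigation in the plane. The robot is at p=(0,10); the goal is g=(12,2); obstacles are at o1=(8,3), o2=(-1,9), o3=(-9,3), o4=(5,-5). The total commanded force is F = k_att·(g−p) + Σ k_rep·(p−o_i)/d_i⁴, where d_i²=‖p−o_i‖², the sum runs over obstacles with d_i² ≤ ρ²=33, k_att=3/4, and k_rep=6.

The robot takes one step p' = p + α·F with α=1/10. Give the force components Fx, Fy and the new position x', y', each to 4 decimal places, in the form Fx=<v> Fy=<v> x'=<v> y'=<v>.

F_att = 3/4·(g−p) = 3/4·(12,-8) = (9.0000,-6.0000)
o1: d²=113 > ρ²=33 → inactive
o2: d²=2 ≤ ρ²=33; F_rep = 6·(1,1)/2² = (1.5000,1.5000)
o3: d²=130 > ρ²=33 → inactive
o4: d²=250 > ρ²=33 → inactive
F = F_att + ΣF_rep = (10.5000,-4.5000)
p' = p + 1/10·F = (1.0500,9.5500)

Fx=10.5000 Fy=-4.5000 x'=1.0500 y'=9.5500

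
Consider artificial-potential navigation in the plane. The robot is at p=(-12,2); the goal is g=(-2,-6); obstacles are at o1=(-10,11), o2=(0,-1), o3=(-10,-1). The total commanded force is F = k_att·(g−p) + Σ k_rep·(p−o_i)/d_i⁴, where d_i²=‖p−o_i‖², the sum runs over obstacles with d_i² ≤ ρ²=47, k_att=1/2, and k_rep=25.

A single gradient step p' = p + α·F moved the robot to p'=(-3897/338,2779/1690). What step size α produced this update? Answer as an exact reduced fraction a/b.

α = 1/10

F_att = 1/2·(g−p) = 1/2·(10,-8) = (5.0000,-4.0000)
o1: d²=85 > ρ²=47 → inactive
o2: d²=153 > ρ²=47 → inactive
o3: d²=13 ≤ ρ²=47; F_rep = 25·(-2,3)/13² = (-0.2959,0.4438)
F = F_att + ΣF_rep = (4.7041,-3.5562)
Δp = p'−p = (0.4704,-0.3556); α = Δx/Fx = (159/338) / (795/169) = 1/10
check: Δy/Fy = (-601/1690) / (-601/169) = 1/10 ✓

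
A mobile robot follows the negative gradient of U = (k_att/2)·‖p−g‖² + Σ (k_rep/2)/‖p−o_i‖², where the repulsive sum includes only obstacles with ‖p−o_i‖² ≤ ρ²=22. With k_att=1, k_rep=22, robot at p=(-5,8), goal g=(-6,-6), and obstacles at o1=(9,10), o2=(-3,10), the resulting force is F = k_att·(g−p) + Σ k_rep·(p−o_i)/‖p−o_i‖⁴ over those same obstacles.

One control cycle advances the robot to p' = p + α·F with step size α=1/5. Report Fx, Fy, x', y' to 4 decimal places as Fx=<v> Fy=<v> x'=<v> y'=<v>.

Fx=-1.6875 Fy=-14.6875 x'=-5.3375 y'=5.0625

F_att = 1·(g−p) = 1·(-1,-14) = (-1.0000,-14.0000)
o1: d²=200 > ρ²=22 → inactive
o2: d²=8 ≤ ρ²=22; F_rep = 22·(-2,-2)/8² = (-0.6875,-0.6875)
F = F_att + ΣF_rep = (-1.6875,-14.6875)
p' = p + 1/5·F = (-5.3375,5.0625)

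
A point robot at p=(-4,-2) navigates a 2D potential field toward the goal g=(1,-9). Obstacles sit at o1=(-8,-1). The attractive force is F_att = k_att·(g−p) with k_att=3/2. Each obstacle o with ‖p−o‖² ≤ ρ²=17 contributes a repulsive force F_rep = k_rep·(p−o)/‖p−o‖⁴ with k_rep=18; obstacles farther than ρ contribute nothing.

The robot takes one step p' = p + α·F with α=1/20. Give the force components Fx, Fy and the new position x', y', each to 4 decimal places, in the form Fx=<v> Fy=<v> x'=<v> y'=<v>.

Fx=7.7491 Fy=-10.5623 x'=-3.6125 y'=-2.5281

F_att = 3/2·(g−p) = 3/2·(5,-7) = (7.5000,-10.5000)
o1: d²=17 ≤ ρ²=17; F_rep = 18·(4,-1)/17² = (0.2491,-0.0623)
F = F_att + ΣF_rep = (7.7491,-10.5623)
p' = p + 1/20·F = (-3.6125,-2.5281)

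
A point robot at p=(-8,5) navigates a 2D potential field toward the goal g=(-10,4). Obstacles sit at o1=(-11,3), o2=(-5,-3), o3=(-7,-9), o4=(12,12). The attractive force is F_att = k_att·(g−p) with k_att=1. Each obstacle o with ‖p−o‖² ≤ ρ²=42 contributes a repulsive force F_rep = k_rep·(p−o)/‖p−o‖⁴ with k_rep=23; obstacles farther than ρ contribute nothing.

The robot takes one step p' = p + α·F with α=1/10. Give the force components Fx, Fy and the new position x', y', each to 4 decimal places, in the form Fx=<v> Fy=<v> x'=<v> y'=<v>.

Fx=-1.5917 Fy=-0.7278 x'=-8.1592 y'=4.9272

F_att = 1·(g−p) = 1·(-2,-1) = (-2.0000,-1.0000)
o1: d²=13 ≤ ρ²=42; F_rep = 23·(3,2)/13² = (0.4083,0.2722)
o2: d²=73 > ρ²=42 → inactive
o3: d²=197 > ρ²=42 → inactive
o4: d²=449 > ρ²=42 → inactive
F = F_att + ΣF_rep = (-1.5917,-0.7278)
p' = p + 1/10·F = (-8.1592,4.9272)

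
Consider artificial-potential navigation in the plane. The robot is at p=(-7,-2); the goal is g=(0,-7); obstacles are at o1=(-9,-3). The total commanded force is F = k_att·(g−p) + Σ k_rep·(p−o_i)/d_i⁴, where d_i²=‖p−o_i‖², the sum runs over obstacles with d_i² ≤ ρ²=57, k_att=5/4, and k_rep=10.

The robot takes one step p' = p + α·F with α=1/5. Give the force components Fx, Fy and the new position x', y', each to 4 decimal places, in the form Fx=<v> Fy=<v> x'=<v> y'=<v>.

F_att = 5/4·(g−p) = 5/4·(7,-5) = (8.7500,-6.2500)
o1: d²=5 ≤ ρ²=57; F_rep = 10·(2,1)/5² = (0.8000,0.4000)
F = F_att + ΣF_rep = (9.5500,-5.8500)
p' = p + 1/5·F = (-5.0900,-3.1700)

Fx=9.5500 Fy=-5.8500 x'=-5.0900 y'=-3.1700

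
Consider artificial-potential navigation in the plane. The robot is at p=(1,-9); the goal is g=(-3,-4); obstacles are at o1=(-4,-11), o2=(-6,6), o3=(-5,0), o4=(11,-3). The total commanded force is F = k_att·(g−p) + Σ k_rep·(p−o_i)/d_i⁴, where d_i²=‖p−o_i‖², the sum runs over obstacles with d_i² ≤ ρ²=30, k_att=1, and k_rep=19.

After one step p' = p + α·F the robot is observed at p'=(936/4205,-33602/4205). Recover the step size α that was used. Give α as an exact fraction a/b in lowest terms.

α = 1/5

F_att = 1·(g−p) = 1·(-4,5) = (-4.0000,5.0000)
o1: d²=29 ≤ ρ²=30; F_rep = 19·(5,2)/29² = (0.1130,0.0452)
o2: d²=274 > ρ²=30 → inactive
o3: d²=117 > ρ²=30 → inactive
o4: d²=136 > ρ²=30 → inactive
F = F_att + ΣF_rep = (-3.8870,5.0452)
Δp = p'−p = (-0.7774,1.0090); α = Δx/Fx = (-3269/4205) / (-3269/841) = 1/5
check: Δy/Fy = (4243/4205) / (4243/841) = 1/5 ✓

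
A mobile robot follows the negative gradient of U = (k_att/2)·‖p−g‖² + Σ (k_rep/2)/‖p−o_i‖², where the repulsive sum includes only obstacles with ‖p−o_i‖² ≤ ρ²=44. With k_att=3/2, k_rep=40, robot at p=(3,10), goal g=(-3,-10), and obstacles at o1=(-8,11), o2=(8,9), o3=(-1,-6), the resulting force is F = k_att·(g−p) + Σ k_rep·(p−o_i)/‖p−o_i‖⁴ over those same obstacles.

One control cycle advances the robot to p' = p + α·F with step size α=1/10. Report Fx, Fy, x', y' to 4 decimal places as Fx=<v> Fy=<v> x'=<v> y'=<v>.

F_att = 3/2·(g−p) = 3/2·(-6,-20) = (-9.0000,-30.0000)
o1: d²=122 > ρ²=44 → inactive
o2: d²=26 ≤ ρ²=44; F_rep = 40·(-5,1)/26² = (-0.2959,0.0592)
o3: d²=272 > ρ²=44 → inactive
F = F_att + ΣF_rep = (-9.2959,-29.9408)
p' = p + 1/10·F = (2.0704,7.0059)

Fx=-9.2959 Fy=-29.9408 x'=2.0704 y'=7.0059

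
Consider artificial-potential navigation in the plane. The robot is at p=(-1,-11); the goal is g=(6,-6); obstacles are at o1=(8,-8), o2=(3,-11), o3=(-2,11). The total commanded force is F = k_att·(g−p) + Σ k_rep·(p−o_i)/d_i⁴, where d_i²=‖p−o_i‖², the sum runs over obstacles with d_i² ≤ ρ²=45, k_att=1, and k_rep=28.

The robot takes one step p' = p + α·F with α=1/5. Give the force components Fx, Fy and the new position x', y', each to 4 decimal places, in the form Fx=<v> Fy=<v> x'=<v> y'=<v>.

F_att = 1·(g−p) = 1·(7,5) = (7.0000,5.0000)
o1: d²=90 > ρ²=45 → inactive
o2: d²=16 ≤ ρ²=45; F_rep = 28·(-4,0)/16² = (-0.4375,0.0000)
o3: d²=485 > ρ²=45 → inactive
F = F_att + ΣF_rep = (6.5625,5.0000)
p' = p + 1/5·F = (0.3125,-10.0000)

Fx=6.5625 Fy=5.0000 x'=0.3125 y'=-10.0000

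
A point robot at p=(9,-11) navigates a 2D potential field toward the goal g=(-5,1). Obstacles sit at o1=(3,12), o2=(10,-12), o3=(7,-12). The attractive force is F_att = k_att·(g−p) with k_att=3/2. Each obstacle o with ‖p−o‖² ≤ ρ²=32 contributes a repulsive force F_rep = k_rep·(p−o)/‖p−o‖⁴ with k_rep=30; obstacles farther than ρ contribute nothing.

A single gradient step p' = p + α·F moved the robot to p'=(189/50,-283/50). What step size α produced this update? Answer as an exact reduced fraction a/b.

F_att = 3/2·(g−p) = 3/2·(-14,12) = (-21.0000,18.0000)
o1: d²=565 > ρ²=32 → inactive
o2: d²=2 ≤ ρ²=32; F_rep = 30·(-1,1)/2² = (-7.5000,7.5000)
o3: d²=5 ≤ ρ²=32; F_rep = 30·(2,1)/5² = (2.4000,1.2000)
F = F_att + ΣF_rep = (-26.1000,26.7000)
Δp = p'−p = (-5.2200,5.3400); α = Δx/Fx = (-261/50) / (-261/10) = 1/5
check: Δy/Fy = (267/50) / (267/10) = 1/5 ✓

α = 1/5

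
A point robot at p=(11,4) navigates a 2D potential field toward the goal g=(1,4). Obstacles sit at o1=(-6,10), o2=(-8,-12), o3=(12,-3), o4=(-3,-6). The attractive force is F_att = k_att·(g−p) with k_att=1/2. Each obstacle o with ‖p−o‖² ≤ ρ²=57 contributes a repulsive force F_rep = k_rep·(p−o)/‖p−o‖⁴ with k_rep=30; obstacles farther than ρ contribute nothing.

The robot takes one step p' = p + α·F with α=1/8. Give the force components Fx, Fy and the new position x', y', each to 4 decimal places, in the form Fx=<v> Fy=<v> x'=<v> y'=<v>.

F_att = 1/2·(g−p) = 1/2·(-10,0) = (-5.0000,0.0000)
o1: d²=325 > ρ²=57 → inactive
o2: d²=617 > ρ²=57 → inactive
o3: d²=50 ≤ ρ²=57; F_rep = 30·(-1,7)/50² = (-0.0120,0.0840)
o4: d²=296 > ρ²=57 → inactive
F = F_att + ΣF_rep = (-5.0120,0.0840)
p' = p + 1/8·F = (10.3735,4.0105)

Fx=-5.0120 Fy=0.0840 x'=10.3735 y'=4.0105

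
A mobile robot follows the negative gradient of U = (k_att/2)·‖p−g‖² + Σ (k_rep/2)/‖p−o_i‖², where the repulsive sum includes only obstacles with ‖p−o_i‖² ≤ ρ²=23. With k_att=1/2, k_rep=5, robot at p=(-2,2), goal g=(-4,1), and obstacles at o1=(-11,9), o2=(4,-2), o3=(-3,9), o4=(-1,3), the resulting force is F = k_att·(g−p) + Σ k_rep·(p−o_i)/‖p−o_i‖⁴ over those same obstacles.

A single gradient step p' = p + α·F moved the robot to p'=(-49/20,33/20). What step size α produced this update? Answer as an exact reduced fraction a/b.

F_att = 1/2·(g−p) = 1/2·(-2,-1) = (-1.0000,-0.5000)
o1: d²=130 > ρ²=23 → inactive
o2: d²=52 > ρ²=23 → inactive
o3: d²=50 > ρ²=23 → inactive
o4: d²=2 ≤ ρ²=23; F_rep = 5·(-1,-1)/2² = (-1.2500,-1.2500)
F = F_att + ΣF_rep = (-2.2500,-1.7500)
Δp = p'−p = (-0.4500,-0.3500); α = Δx/Fx = (-9/20) / (-9/4) = 1/5
check: Δy/Fy = (-7/20) / (-7/4) = 1/5 ✓

α = 1/5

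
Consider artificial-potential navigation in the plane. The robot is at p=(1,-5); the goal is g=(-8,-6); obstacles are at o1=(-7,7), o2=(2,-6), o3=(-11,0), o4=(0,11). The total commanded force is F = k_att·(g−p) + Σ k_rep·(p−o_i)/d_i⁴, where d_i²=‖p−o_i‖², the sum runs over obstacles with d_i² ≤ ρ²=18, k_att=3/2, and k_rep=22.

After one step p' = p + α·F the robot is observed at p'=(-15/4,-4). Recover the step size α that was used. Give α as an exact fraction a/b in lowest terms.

F_att = 3/2·(g−p) = 3/2·(-9,-1) = (-13.5000,-1.5000)
o1: d²=208 > ρ²=18 → inactive
o2: d²=2 ≤ ρ²=18; F_rep = 22·(-1,1)/2² = (-5.5000,5.5000)
o3: d²=169 > ρ²=18 → inactive
o4: d²=257 > ρ²=18 → inactive
F = F_att + ΣF_rep = (-19.0000,4.0000)
Δp = p'−p = (-4.7500,1.0000); α = Δx/Fx = (-19/4) / (-19) = 1/4
check: Δy/Fy = (1) / (4) = 1/4 ✓

α = 1/4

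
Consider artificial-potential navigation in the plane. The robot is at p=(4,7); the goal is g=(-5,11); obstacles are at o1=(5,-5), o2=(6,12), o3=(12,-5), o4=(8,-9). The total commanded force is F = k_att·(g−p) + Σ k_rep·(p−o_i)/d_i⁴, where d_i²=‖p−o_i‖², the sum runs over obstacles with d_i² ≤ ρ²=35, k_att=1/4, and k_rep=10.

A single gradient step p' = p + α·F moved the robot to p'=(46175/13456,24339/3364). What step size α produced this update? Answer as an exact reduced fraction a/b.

F_att = 1/4·(g−p) = 1/4·(-9,4) = (-2.2500,1.0000)
o1: d²=145 > ρ²=35 → inactive
o2: d²=29 ≤ ρ²=35; F_rep = 10·(-2,-5)/29² = (-0.0238,-0.0595)
o3: d²=208 > ρ²=35 → inactive
o4: d²=272 > ρ²=35 → inactive
F = F_att + ΣF_rep = (-2.2738,0.9405)
Δp = p'−p = (-0.5684,0.2351); α = Δx/Fx = (-7649/13456) / (-7649/3364) = 1/4
check: Δy/Fy = (791/3364) / (791/841) = 1/4 ✓

α = 1/4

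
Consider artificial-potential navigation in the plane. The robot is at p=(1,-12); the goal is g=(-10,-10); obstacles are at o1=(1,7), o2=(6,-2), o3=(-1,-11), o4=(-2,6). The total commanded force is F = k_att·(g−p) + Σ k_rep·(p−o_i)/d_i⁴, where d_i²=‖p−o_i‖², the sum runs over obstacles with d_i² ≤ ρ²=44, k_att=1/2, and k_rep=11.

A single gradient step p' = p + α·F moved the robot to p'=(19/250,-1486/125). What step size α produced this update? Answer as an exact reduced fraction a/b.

F_att = 1/2·(g−p) = 1/2·(-11,2) = (-5.5000,1.0000)
o1: d²=361 > ρ²=44 → inactive
o2: d²=125 > ρ²=44 → inactive
o3: d²=5 ≤ ρ²=44; F_rep = 11·(2,-1)/5² = (0.8800,-0.4400)
o4: d²=333 > ρ²=44 → inactive
F = F_att + ΣF_rep = (-4.6200,0.5600)
Δp = p'−p = (-0.9240,0.1120); α = Δx/Fx = (-231/250) / (-231/50) = 1/5
check: Δy/Fy = (14/125) / (14/25) = 1/5 ✓

α = 1/5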